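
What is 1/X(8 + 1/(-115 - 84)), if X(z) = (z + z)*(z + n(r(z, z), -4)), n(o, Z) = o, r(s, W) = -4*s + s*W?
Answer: 7880599/5032186628 ≈ 0.0015660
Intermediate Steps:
r(s, W) = -4*s + W*s
X(z) = 2*z*(z + z*(-4 + z)) (X(z) = (z + z)*(z + z*(-4 + z)) = (2*z)*(z + z*(-4 + z)) = 2*z*(z + z*(-4 + z)))
1/X(8 + 1/(-115 - 84)) = 1/(2*(8 + 1/(-115 - 84))²*(-3 + (8 + 1/(-115 - 84)))) = 1/(2*(8 + 1/(-199))²*(-3 + (8 + 1/(-199)))) = 1/(2*(8 - 1/199)²*(-3 + (8 - 1/199))) = 1/(2*(1591/199)²*(-3 + 1591/199)) = 1/(2*(2531281/39601)*(994/199)) = 1/(5032186628/7880599) = 7880599/5032186628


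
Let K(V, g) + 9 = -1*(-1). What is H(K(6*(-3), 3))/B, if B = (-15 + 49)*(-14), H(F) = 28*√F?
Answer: -2*I*√2/17 ≈ -0.16638*I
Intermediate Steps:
K(V, g) = -8 (K(V, g) = -9 - 1*(-1) = -9 + 1 = -8)
B = -476 (B = 34*(-14) = -476)
H(K(6*(-3), 3))/B = (28*√(-8))/(-476) = (28*(2*I*√2))*(-1/476) = (56*I*√2)*(-1/476) = -2*I*√2/17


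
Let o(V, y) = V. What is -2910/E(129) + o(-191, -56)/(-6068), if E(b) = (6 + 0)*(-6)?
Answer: 1472063/18204 ≈ 80.865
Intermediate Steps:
E(b) = -36 (E(b) = 6*(-6) = -36)
-2910/E(129) + o(-191, -56)/(-6068) = -2910/(-36) - 191/(-6068) = -2910*(-1/36) - 191*(-1/6068) = 485/6 + 191/6068 = 1472063/18204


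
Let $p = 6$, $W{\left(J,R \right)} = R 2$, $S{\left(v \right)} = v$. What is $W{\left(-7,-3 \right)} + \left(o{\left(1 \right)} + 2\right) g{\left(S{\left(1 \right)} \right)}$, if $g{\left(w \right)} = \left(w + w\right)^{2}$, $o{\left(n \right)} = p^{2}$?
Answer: $146$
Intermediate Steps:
$W{\left(J,R \right)} = 2 R$
$o{\left(n \right)} = 36$ ($o{\left(n \right)} = 6^{2} = 36$)
$g{\left(w \right)} = 4 w^{2}$ ($g{\left(w \right)} = \left(2 w\right)^{2} = 4 w^{2}$)
$W{\left(-7,-3 \right)} + \left(o{\left(1 \right)} + 2\right) g{\left(S{\left(1 \right)} \right)} = 2 \left(-3\right) + \left(36 + 2\right) 4 \cdot 1^{2} = -6 + 38 \cdot 4 \cdot 1 = -6 + 38 \cdot 4 = -6 + 152 = 146$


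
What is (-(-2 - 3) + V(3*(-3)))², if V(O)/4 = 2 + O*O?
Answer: 113569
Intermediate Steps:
V(O) = 8 + 4*O² (V(O) = 4*(2 + O*O) = 4*(2 + O²) = 8 + 4*O²)
(-(-2 - 3) + V(3*(-3)))² = (-(-2 - 3) + (8 + 4*(3*(-3))²))² = (-1*(-5) + (8 + 4*(-9)²))² = (5 + (8 + 4*81))² = (5 + (8 + 324))² = (5 + 332)² = 337² = 113569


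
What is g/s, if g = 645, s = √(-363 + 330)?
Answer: -215*I*√33/11 ≈ -112.28*I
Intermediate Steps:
s = I*√33 (s = √(-33) = I*√33 ≈ 5.7446*I)
g/s = 645/((I*√33)) = 645*(-I*√33/33) = -215*I*√33/11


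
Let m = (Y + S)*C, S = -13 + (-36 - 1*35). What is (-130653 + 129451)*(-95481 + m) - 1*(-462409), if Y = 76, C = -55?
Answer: 114701691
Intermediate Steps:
S = -84 (S = -13 + (-36 - 35) = -13 - 71 = -84)
m = 440 (m = (76 - 84)*(-55) = -8*(-55) = 440)
(-130653 + 129451)*(-95481 + m) - 1*(-462409) = (-130653 + 129451)*(-95481 + 440) - 1*(-462409) = -1202*(-95041) + 462409 = 114239282 + 462409 = 114701691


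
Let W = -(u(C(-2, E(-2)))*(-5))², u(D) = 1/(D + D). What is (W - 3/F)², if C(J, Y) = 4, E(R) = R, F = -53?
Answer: 1283689/11505664 ≈ 0.11157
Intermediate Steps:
u(D) = 1/(2*D)
W = -25/64 (W = -(((½)/4)*(-5))² = -(((½)*(¼))*(-5))² = -((⅛)*(-5))² = -(-5/8)² = -1*25/64 = -25/64 ≈ -0.39063)
(W - 3/F)² = (-25/64 - 3/(-53))² = (-25/64 - 3*(-1/53))² = (-25/64 + 3/53)² = (-1133/3392)² = 1283689/11505664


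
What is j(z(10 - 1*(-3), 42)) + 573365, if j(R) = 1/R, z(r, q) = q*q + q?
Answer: 1035497191/1806 ≈ 5.7337e+5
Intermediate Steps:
z(r, q) = q + q² (z(r, q) = q² + q = q + q²)
j(z(10 - 1*(-3), 42)) + 573365 = 1/(42*(1 + 42)) + 573365 = 1/(42*43) + 573365 = 1/1806 + 573365 = 1035497191/1806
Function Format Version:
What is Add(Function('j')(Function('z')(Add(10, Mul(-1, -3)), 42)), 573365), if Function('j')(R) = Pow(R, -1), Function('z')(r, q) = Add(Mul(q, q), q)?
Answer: Rational(1035497191, 1806) ≈ 5.7337e+5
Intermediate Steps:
Function('z')(r, q) = Add(q, Pow(q, 2)) (Function('z')(r, q) = Add(Pow(q, 2), q) = Add(q, Pow(q, 2)))
Add(Function('j')(Function('z')(Add(10, Mul(-1, -3)), 42)), 573365) = Add(Pow(Mul(42, Add(1, 42)), -1), 573365) = Add(Pow(Mul(42, 43), -1), 573365) = Add(Pow(1806, -1), 573365) = Add(Rational(1, 1806), 573365) = Rational(1035497191, 1806)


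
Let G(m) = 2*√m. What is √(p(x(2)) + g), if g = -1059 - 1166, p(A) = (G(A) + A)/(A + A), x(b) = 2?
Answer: √(-8898 + 2*√2)/2 ≈ 47.157*I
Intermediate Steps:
p(A) = (A + 2*√A)/(2*A) (p(A) = (2*√A + A)/(A + A) = (A + 2*√A)/((2*A)) = (A + 2*√A)*(1/(2*A)) = (A + 2*√A)/(2*A))
g = -2225
√(p(x(2)) + g) = √((√2 + (½)*2)/2 - 2225) = √((√2 + 1)/2 - 2225) = √((1 + √2)/2 - 2225) = √((½ + √2/2) - 2225) = √(-4449/2 + √2/2)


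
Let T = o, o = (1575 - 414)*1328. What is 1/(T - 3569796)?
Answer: -1/2027988 ≈ -4.9310e-7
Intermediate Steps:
o = 1541808 (o = 1161*1328 = 1541808)
T = 1541808
1/(T - 3569796) = 1/(1541808 - 3569796) = 1/(-2027988) = -1/2027988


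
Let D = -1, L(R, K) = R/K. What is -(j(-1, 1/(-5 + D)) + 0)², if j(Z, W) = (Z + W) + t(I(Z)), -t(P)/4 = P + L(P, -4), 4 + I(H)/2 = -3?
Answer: -60025/36 ≈ -1667.4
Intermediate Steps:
I(H) = -14 (I(H) = -8 + 2*(-3) = -8 - 6 = -14)
t(P) = -3*P (t(P) = -4*(P + P/(-4)) = -4*(P + P*(-¼)) = -4*(P - P/4) = -3*P)
j(Z, W) = 42 + W + Z (j(Z, W) = (Z + W) - 3*(-14) = (W + Z) + 42 = 42 + W + Z)
-(j(-1, 1/(-5 + D)) + 0)² = -((42 + 1/(-5 - 1) - 1) + 0)² = -((42 + 1/(-6) - 1) + 0)² = -((42 - ⅙ - 1) + 0)² = -(245/6 + 0)² = -(245/6)² = -1*60025/36 = -60025/36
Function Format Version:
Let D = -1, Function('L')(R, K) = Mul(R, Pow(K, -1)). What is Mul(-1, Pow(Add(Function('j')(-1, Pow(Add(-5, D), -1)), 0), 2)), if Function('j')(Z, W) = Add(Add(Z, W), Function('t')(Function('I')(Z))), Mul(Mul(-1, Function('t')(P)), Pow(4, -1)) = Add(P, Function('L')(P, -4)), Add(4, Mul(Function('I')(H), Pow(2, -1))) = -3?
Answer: Rational(-60025, 36) ≈ -1667.4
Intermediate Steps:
Function('I')(H) = -14 (Function('I')(H) = Add(-8, Mul(2, -3)) = Add(-8, -6) = -14)
Function('t')(P) = Mul(-3, P) (Function('t')(P) = Mul(-4, Add(P, Mul(P, Pow(-4, -1)))) = Mul(-4, Add(P, Mul(P, Rational(-1, 4)))) = Mul(-4, Add(P, Mul(Rational(-1, 4), P))) = Mul(-4, Mul(Rational(3, 4), P)) = Mul(-3, P))
Function('j')(Z, W) = Add(42, W, Z) (Function('j')(Z, W) = Add(Add(Z, W), Mul(-3, -14)) = Add(Add(W, Z), 42) = Add(42, W, Z))
Mul(-1, Pow(Add(Function('j')(-1, Pow(Add(-5, D), -1)), 0), 2)) = Mul(-1, Pow(Add(Add(42, Pow(Add(-5, -1), -1), -1), 0), 2)) = Mul(-1, Pow(Add(Add(42, Pow(-6, -1), -1), 0), 2)) = Mul(-1, Pow(Add(Add(42, Rational(-1, 6), -1), 0), 2)) = Mul(-1, Pow(Add(Rational(245, 6), 0), 2)) = Mul(-1, Pow(Rational(245, 6), 2)) = Mul(-1, Rational(60025, 36)) = Rational(-60025, 36)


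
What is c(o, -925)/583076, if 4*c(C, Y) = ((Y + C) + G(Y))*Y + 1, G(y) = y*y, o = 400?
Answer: -790967499/2332304 ≈ -339.14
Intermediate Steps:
G(y) = y**2
c(C, Y) = 1/4 + Y*(C + Y + Y**2)/4 (c(C, Y) = (((Y + C) + Y**2)*Y + 1)/4 = (((C + Y) + Y**2)*Y + 1)/4 = ((C + Y + Y**2)*Y + 1)/4 = (Y*(C + Y + Y**2) + 1)/4 = (1 + Y*(C + Y + Y**2))/4 = 1/4 + Y*(C + Y + Y**2)/4)
c(o, -925)/583076 = (1/4 + (1/4)*(-925)**2 + (1/4)*(-925)**3 + (1/4)*400*(-925))/583076 = (1/4 + (1/4)*855625 + (1/4)*(-791453125) - 92500)*(1/583076) = (1/4 + 855625/4 - 791453125/4 - 92500)*(1/583076) = -790967499/4*1/583076 = -790967499/2332304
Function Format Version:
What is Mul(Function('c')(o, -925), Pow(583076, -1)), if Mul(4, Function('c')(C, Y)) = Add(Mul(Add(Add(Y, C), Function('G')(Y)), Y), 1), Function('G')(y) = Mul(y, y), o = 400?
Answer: Rational(-790967499, 2332304) ≈ -339.14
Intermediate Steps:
Function('G')(y) = Pow(y, 2)
Function('c')(C, Y) = Add(Rational(1, 4), Mul(Rational(1, 4), Y, Add(C, Y, Pow(Y, 2)))) (Function('c')(C, Y) = Mul(Rational(1, 4), Add(Mul(Add(Add(Y, C), Pow(Y, 2)), Y), 1)) = Mul(Rational(1, 4), Add(Mul(Add(Add(C, Y), Pow(Y, 2)), Y), 1)) = Mul(Rational(1, 4), Add(Mul(Add(C, Y, Pow(Y, 2)), Y), 1)) = Mul(Rational(1, 4), Add(Mul(Y, Add(C, Y, Pow(Y, 2))), 1)) = Mul(Rational(1, 4), Add(1, Mul(Y, Add(C, Y, Pow(Y, 2))))) = Add(Rational(1, 4), Mul(Rational(1, 4), Y, Add(C, Y, Pow(Y, 2)))))
Mul(Function('c')(o, -925), Pow(583076, -1)) = Mul(Add(Rational(1, 4), Mul(Rational(1, 4), Pow(-925, 2)), Mul(Rational(1, 4), Pow(-925, 3)), Mul(Rational(1, 4), 400, -925)), Pow(583076, -1)) = Mul(Add(Rational(1, 4), Mul(Rational(1, 4), 855625), Mul(Rational(1, 4), -791453125), -92500), Rational(1, 583076)) = Mul(Add(Rational(1, 4), Rational(855625, 4), Rational(-791453125, 4), -92500), Rational(1, 583076)) = Mul(Rational(-790967499, 4), Rational(1, 583076)) = Rational(-790967499, 2332304)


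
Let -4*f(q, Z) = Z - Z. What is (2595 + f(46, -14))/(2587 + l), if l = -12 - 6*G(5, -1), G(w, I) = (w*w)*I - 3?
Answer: 2595/2743 ≈ 0.94604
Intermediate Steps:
f(q, Z) = 0 (f(q, Z) = -(Z - Z)/4 = -¼*0 = 0)
G(w, I) = -3 + I*w² (G(w, I) = w²*I - 3 = I*w² - 3 = -3 + I*w²)
l = 156 (l = -12 - 6*(-3 - 1*5²) = -12 - 6*(-3 - 1*25) = -12 - 6*(-3 - 25) = -12 - 6*(-28) = -12 + 168 = 156)
(2595 + f(46, -14))/(2587 + l) = (2595 + 0)/(2587 + 156) = 2595/2743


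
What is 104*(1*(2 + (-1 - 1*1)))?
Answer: 0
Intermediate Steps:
104*(1*(2 + (-1 - 1*1))) = 104*(1*(2 + (-1 - 1))) = 104*(1*(2 - 2)) = 104*(1*0) = 104*0 = 0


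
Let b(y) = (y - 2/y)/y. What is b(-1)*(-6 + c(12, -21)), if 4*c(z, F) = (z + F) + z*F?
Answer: 285/4 ≈ 71.250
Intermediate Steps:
c(z, F) = F/4 + z/4 + F*z/4 (c(z, F) = ((z + F) + z*F)/4 = ((F + z) + F*z)/4 = (F + z + F*z)/4 = F/4 + z/4 + F*z/4)
b(y) = (y - 2/y)/y
b(-1)*(-6 + c(12, -21)) = (1 - 2/(-1)**2)*(-6 + ((1/4)*(-21) + (1/4)*12 + (1/4)*(-21)*12)) = (1 - 2*1)*(-6 + (-21/4 + 3 - 63)) = (1 - 2)*(-6 - 261/4) = -1*(-285/4) = 285/4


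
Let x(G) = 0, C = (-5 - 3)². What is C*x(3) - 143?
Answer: -143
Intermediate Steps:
C = 64 (C = (-8)² = 64)
C*x(3) - 143 = 64*0 - 143 = 0 - 143 = -143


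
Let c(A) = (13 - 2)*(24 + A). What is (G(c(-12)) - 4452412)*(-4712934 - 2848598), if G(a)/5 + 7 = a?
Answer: 33662329857684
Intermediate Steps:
c(A) = 264 + 11*A (c(A) = 11*(24 + A) = 264 + 11*A)
G(a) = -35 + 5*a
(G(c(-12)) - 4452412)*(-4712934 - 2848598) = ((-35 + 5*(264 + 11*(-12))) - 4452412)*(-4712934 - 2848598) = ((-35 + 5*(264 - 132)) - 4452412)*(-7561532) = ((-35 + 5*132) - 4452412)*(-7561532) = ((-35 + 660) - 4452412)*(-7561532) = (625 - 4452412)*(-7561532) = -4451787*(-7561532) = 33662329857684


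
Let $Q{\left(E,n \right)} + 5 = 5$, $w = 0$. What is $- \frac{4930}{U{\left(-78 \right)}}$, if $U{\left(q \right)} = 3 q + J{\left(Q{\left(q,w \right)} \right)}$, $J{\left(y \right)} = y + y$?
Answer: $\frac{2465}{117} \approx 21.068$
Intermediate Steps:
$Q{\left(E,n \right)} = 0$ ($Q{\left(E,n \right)} = -5 + 5 = 0$)
$J{\left(y \right)} = 2 y$
$U{\left(q \right)} = 3 q$ ($U{\left(q \right)} = 3 q + 2 \cdot 0 = 3 q + 0 = 3 q$)
$- \frac{4930}{U{\left(-78 \right)}} = - \frac{4930}{3 \left(-78\right)} = - \frac{4930}{-234} = \left(-4930\right) \left(- \frac{1}{234}\right) = \frac{2465}{117}$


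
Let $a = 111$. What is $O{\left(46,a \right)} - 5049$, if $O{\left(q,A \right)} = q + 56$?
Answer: $-4947$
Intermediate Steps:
$O{\left(q,A \right)} = 56 + q$
$O{\left(46,a \right)} - 5049 = \left(56 + 46\right) - 5049 = 102 - 5049 = -4947$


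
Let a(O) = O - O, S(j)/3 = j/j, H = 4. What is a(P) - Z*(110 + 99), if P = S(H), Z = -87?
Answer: 18183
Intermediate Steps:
S(j) = 3 (S(j) = 3*(j/j) = 3*1 = 3)
P = 3
a(O) = 0
a(P) - Z*(110 + 99) = 0 - (-87)*(110 + 99) = 0 - (-87)*209 = 0 - 1*(-18183) = 0 + 18183 = 18183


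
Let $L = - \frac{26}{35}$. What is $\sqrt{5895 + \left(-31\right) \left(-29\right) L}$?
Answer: $\frac{\sqrt{6403285}}{35} \approx 72.299$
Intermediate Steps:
$L = - \frac{26}{35}$ ($L = \left(-26\right) \frac{1}{35} = - \frac{26}{35} \approx -0.74286$)
$\sqrt{5895 + \left(-31\right) \left(-29\right) L} = \sqrt{5895 + \left(-31\right) \left(-29\right) \left(- \frac{26}{35}\right)} = \sqrt{5895 + 899 \left(- \frac{26}{35}\right)} = \sqrt{5895 - \frac{23374}{35}} = \sqrt{\frac{182951}{35}} = \frac{\sqrt{6403285}}{35}$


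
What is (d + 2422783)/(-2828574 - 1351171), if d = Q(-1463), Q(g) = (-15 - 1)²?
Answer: -2423039/4179745 ≈ -0.57971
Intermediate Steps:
Q(g) = 256 (Q(g) = (-16)² = 256)
d = 256
(d + 2422783)/(-2828574 - 1351171) = (256 + 2422783)/(-2828574 - 1351171) = 2423039/(-4179745) = 2423039*(-1/4179745) = -2423039/4179745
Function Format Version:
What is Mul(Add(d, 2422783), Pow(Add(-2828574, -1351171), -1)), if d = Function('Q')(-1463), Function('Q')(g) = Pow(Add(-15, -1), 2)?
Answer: Rational(-2423039, 4179745) ≈ -0.57971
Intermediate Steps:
Function('Q')(g) = 256 (Function('Q')(g) = Pow(-16, 2) = 256)
d = 256
Mul(Add(d, 2422783), Pow(Add(-2828574, -1351171), -1)) = Mul(Add(256, 2422783), Pow(Add(-2828574, -1351171), -1)) = Mul(2423039, Pow(-4179745, -1)) = Mul(2423039, Rational(-1, 4179745)) = Rational(-2423039, 4179745)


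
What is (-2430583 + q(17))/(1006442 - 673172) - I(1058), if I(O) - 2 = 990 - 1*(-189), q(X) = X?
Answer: -198011218/166635 ≈ -1188.3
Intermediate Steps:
I(O) = 1181 (I(O) = 2 + (990 - 1*(-189)) = 2 + (990 + 189) = 2 + 1179 = 1181)
(-2430583 + q(17))/(1006442 - 673172) - I(1058) = (-2430583 + 17)/(1006442 - 673172) - 1*1181 = -2430566/333270 - 1181 = -2430566*1/333270 - 1181 = -1215283/166635 - 1181 = -198011218/166635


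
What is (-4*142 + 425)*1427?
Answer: -204061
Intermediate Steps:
(-4*142 + 425)*1427 = (-568 + 425)*1427 = -143*1427 = -204061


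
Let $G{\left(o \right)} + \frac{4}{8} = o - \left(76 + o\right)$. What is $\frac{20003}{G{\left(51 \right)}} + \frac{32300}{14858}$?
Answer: $- \frac{912488}{3519} \approx -259.3$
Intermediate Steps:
$G{\left(o \right)} = - \frac{153}{2}$ ($G{\left(o \right)} = - \frac{1}{2} + \left(o - \left(76 + o\right)\right) = - \frac{1}{2} - 76 = - \frac{153}{2}$)
$\frac{20003}{G{\left(51 \right)}} + \frac{32300}{14858} = \frac{20003}{- \frac{153}{2}} + \frac{32300}{14858} = 20003 \left(- \frac{2}{153}\right) + 32300 \cdot \frac{1}{14858} = - \frac{40006}{153} + \frac{50}{23} = - \frac{912488}{3519}$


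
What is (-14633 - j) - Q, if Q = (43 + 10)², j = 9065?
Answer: -26507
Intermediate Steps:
Q = 2809 (Q = 53² = 2809)
(-14633 - j) - Q = (-14633 - 1*9065) - 1*2809 = (-14633 - 9065) - 2809 = -23698 - 2809 = -26507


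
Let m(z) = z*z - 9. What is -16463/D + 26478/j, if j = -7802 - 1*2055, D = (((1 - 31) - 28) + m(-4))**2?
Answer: -231145069/25638057 ≈ -9.0157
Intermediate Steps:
m(z) = -9 + z**2 (m(z) = z**2 - 9 = -9 + z**2)
D = 2601 (D = (((1 - 31) - 28) + (-9 + (-4)**2))**2 = ((-30 - 28) + (-9 + 16))**2 = (-58 + 7)**2 = (-51)**2 = 2601)
j = -9857 (j = -7802 - 2055 = -9857)
-16463/D + 26478/j = -16463/2601 + 26478/(-9857) = -16463*1/2601 + 26478*(-1/9857) = -16463/2601 - 26478/9857 = -231145069/25638057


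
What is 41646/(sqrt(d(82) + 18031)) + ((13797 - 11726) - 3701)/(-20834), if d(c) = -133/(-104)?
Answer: 815/10417 + 2524*sqrt(5417698)/18943 ≈ 310.21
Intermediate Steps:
d(c) = 133/104 (d(c) = -133*(-1/104) = 133/104)
41646/(sqrt(d(82) + 18031)) + ((13797 - 11726) - 3701)/(-20834) = 41646/(sqrt(133/104 + 18031)) + ((13797 - 11726) - 3701)/(-20834) = 41646/(sqrt(1875357/104)) + (2071 - 3701)*(-1/20834) = 41646/((3*sqrt(5417698)/52)) - 1630*(-1/20834) = 41646*(2*sqrt(5417698)/625119) + 815/10417 = 2524*sqrt(5417698)/18943 + 815/10417 = 815/10417 + 2524*sqrt(5417698)/18943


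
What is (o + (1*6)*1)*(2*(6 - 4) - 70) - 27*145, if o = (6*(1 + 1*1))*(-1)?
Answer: -3519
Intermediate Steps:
o = -12 (o = (6*(1 + 1))*(-1) = (6*2)*(-1) = 12*(-1) = -12)
(o + (1*6)*1)*(2*(6 - 4) - 70) - 27*145 = (-12 + (1*6)*1)*(2*(6 - 4) - 70) - 27*145 = (-12 + 6*1)*(2*2 - 70) - 3915 = (-12 + 6)*(4 - 70) - 3915 = -6*(-66) - 3915 = 396 - 3915 = -3519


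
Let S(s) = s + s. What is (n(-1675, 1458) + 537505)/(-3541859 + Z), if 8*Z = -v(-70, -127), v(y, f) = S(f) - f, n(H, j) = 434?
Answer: -478168/3148305 ≈ -0.15188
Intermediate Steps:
S(s) = 2*s
v(y, f) = f (v(y, f) = 2*f - f = f)
Z = 127/8 (Z = (-1*(-127))/8 = (⅛)*127 = 127/8 ≈ 15.875)
(n(-1675, 1458) + 537505)/(-3541859 + Z) = (434 + 537505)/(-3541859 + 127/8) = 537939/(-28334745/8) = 537939*(-8/28334745) = -478168/3148305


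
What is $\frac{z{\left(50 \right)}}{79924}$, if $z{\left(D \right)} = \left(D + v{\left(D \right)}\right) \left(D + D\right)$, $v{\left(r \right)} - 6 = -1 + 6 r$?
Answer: $\frac{8875}{19981} \approx 0.44417$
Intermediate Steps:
$v{\left(r \right)} = 5 + 6 r$ ($v{\left(r \right)} = 6 + \left(-1 + 6 r\right) = 5 + 6 r$)
$z{\left(D \right)} = 2 D \left(5 + 7 D\right)$ ($z{\left(D \right)} = \left(D + \left(5 + 6 D\right)\right) \left(D + D\right) = \left(5 + 7 D\right) 2 D = 2 D \left(5 + 7 D\right)$)
$\frac{z{\left(50 \right)}}{79924} = \frac{2 \cdot 50 \left(5 + 7 \cdot 50\right)}{79924} = 2 \cdot 50 \left(5 + 350\right) \frac{1}{79924} = 2 \cdot 50 \cdot 355 \cdot \frac{1}{79924} = 35500 \cdot \frac{1}{79924} = \frac{8875}{19981}$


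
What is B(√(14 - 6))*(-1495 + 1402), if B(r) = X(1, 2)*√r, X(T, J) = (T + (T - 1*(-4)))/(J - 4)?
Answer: 279*2^(¾) ≈ 469.22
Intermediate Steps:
X(T, J) = (4 + 2*T)/(-4 + J) (X(T, J) = (T + (T + 4))/(-4 + J) = (T + (4 + T))/(-4 + J) = (4 + 2*T)/(-4 + J))
B(r) = -3*√r (B(r) = (2*(2 + 1)/(-4 + 2))*√r = (2*3/(-2))*√r = (2*(-½)*3)*√r = -3*√r)
B(√(14 - 6))*(-1495 + 1402) = (-3*(14 - 6)^(¼))*(-1495 + 1402) = -3*2^(¾)*(-93) = 279*2^(¾)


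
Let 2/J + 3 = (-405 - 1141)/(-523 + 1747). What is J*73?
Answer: -89352/2609 ≈ -34.248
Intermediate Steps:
J = -1224/2609 (J = 2/(-3 + (-405 - 1141)/(-523 + 1747)) = 2/(-3 - 1546/1224) = 2/(-3 - 1546*1/1224) = 2/(-3 - 773/612) = 2/(-2609/612) = 2*(-612/2609) = -1224/2609 ≈ -0.46915)
J*73 = -1224/2609*73 = -89352/2609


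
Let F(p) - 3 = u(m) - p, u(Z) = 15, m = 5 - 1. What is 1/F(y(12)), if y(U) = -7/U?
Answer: 12/223 ≈ 0.053812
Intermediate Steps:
m = 4
F(p) = 18 - p (F(p) = 3 + (15 - p) = 18 - p)
1/F(y(12)) = 1/(18 - (-7)/12) = 1/(18 - 1*(-7/12)) = 1/(18 + 7/12) = 1/(223/12) = 12/223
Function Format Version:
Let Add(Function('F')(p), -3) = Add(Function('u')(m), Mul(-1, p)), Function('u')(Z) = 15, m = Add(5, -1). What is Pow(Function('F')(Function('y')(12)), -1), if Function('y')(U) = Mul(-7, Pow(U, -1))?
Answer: Rational(12, 223) ≈ 0.053812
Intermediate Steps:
m = 4
Function('F')(p) = Add(18, Mul(-1, p)) (Function('F')(p) = Add(3, Add(15, Mul(-1, p))) = Add(18, Mul(-1, p)))
Pow(Function('F')(Function('y')(12)), -1) = Pow(Add(18, Mul(-1, Mul(-7, Pow(12, -1)))), -1) = Pow(Add(18, Mul(-1, Mul(-7, Rational(1, 12)))), -1) = Pow(Add(18, Mul(-1, Rational(-7, 12))), -1) = Pow(Add(18, Rational(7, 12)), -1) = Pow(Rational(223, 12), -1) = Rational(12, 223)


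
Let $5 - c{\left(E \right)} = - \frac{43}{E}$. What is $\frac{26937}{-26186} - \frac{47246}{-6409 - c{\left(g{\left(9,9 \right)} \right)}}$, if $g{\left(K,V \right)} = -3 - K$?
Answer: $\frac{12774076347}{2014358050} \approx 6.3415$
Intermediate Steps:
$c{\left(E \right)} = 5 + \frac{43}{E}$ ($c{\left(E \right)} = 5 - - \frac{43}{E} = 5 + \frac{43}{E}$)
$\frac{26937}{-26186} - \frac{47246}{-6409 - c{\left(g{\left(9,9 \right)} \right)}} = \frac{26937}{-26186} - \frac{47246}{-6409 - \left(5 + \frac{43}{-3 - 9}\right)} = 26937 \left(- \frac{1}{26186}\right) - \frac{47246}{-6409 - \left(5 + \frac{43}{-3 - 9}\right)} = - \frac{26937}{26186} - \frac{47246}{-6409 - \left(5 + \frac{43}{-12}\right)} = - \frac{26937}{26186} - \frac{47246}{-6409 - \left(5 + 43 \left(- \frac{1}{12}\right)\right)} = - \frac{26937}{26186} - \frac{47246}{-6409 - \left(5 - \frac{43}{12}\right)} = - \frac{26937}{26186} - \frac{47246}{-6409 - \frac{17}{12}} = - \frac{26937}{26186} - \frac{47246}{- \frac{76925}{12}} = - \frac{26937}{26186} - - \frac{566952}{76925} = - \frac{26937}{26186} + \frac{566952}{76925} = \frac{12774076347}{2014358050}$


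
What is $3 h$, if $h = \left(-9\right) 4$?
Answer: $-108$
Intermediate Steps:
$h = -36$
$3 h = 3 \left(-36\right) = -108$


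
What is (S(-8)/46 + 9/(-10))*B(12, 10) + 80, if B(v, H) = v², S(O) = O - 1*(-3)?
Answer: -7504/115 ≈ -65.252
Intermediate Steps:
S(O) = 3 + O (S(O) = O + 3 = 3 + O)
(S(-8)/46 + 9/(-10))*B(12, 10) + 80 = ((3 - 8)/46 + 9/(-10))*12² + 80 = (-5*1/46 + 9*(-⅒))*144 + 80 = (-5/46 - 9/10)*144 + 80 = -116/115*144 + 80 = -16704/115 + 80 = -7504/115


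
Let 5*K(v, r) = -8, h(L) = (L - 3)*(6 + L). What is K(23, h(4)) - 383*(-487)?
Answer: 932597/5 ≈ 1.8652e+5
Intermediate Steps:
h(L) = (-3 + L)*(6 + L)
K(v, r) = -8/5 (K(v, r) = (⅕)*(-8) = -8/5)
K(23, h(4)) - 383*(-487) = -8/5 - 383*(-487) = -8/5 + 186521 = 932597/5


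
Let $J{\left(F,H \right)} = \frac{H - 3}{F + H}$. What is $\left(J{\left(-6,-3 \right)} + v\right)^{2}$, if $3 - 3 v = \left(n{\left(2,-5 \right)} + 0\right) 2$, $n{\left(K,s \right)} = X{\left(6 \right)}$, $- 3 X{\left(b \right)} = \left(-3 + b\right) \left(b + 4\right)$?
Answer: $\frac{625}{9} \approx 69.444$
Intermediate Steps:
$X{\left(b \right)} = - \frac{\left(-3 + b\right) \left(4 + b\right)}{3}$ ($X{\left(b \right)} = - \frac{\left(-3 + b\right) \left(b + 4\right)}{3} = - \frac{\left(-3 + b\right) \left(4 + b\right)}{3}$)
$n{\left(K,s \right)} = -10$ ($n{\left(K,s \right)} = 4 - 2 - \frac{6^{2}}{3} = 4 - 2 - 12 = -10$)
$J{\left(F,H \right)} = \frac{-3 + H}{F + H}$
$v = \frac{23}{3}$ ($v = 1 - \frac{\left(-10 + 0\right) 2}{3} = 1 - \frac{\left(-10\right) 2}{3} = 1 - - \frac{20}{3} = 1 + \frac{20}{3} = \frac{23}{3} \approx 7.6667$)
$\left(J{\left(-6,-3 \right)} + v\right)^{2} = \left(\frac{-3 - 3}{-6 - 3} + \frac{23}{3}\right)^{2} = \left(\frac{1}{-9} \left(-6\right) + \frac{23}{3}\right)^{2} = \left(\left(- \frac{1}{9}\right) \left(-6\right) + \frac{23}{3}\right)^{2} = \left(\frac{2}{3} + \frac{23}{3}\right)^{2} = \left(\frac{25}{3}\right)^{2} = \frac{625}{9}$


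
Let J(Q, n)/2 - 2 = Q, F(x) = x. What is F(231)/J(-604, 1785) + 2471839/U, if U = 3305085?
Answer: 316088503/568474620 ≈ 0.55603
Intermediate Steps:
J(Q, n) = 4 + 2*Q
F(231)/J(-604, 1785) + 2471839/U = 231/(4 + 2*(-604)) + 2471839/3305085 = 231/(4 - 1208) + 2471839*(1/3305085) = 231/(-1204) + 2471839/3305085 = 231*(-1/1204) + 2471839/3305085 = -33/172 + 2471839/3305085 = 316088503/568474620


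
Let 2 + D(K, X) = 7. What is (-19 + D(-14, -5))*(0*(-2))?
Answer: 0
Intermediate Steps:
D(K, X) = 5 (D(K, X) = -2 + 7 = 5)
(-19 + D(-14, -5))*(0*(-2)) = (-19 + 5)*(0*(-2)) = -14*0 = 0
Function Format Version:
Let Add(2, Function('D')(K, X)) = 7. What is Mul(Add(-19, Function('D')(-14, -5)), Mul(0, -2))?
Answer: 0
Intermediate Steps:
Function('D')(K, X) = 5 (Function('D')(K, X) = Add(-2, 7) = 5)
Mul(Add(-19, Function('D')(-14, -5)), Mul(0, -2)) = Mul(Add(-19, 5), Mul(0, -2)) = Mul(-14, 0) = 0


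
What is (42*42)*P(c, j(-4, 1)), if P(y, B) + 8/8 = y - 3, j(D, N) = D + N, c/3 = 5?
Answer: 19404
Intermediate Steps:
c = 15 (c = 3*5 = 15)
P(y, B) = -4 + y (P(y, B) = -1 + (y - 3) = -1 + (-3 + y) = -4 + y)
(42*42)*P(c, j(-4, 1)) = (42*42)*(-4 + 15) = 1764*11 = 19404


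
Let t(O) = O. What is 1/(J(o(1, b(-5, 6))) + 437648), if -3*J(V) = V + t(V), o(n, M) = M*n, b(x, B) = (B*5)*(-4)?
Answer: 1/437728 ≈ 2.2845e-6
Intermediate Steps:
b(x, B) = -20*B (b(x, B) = (5*B)*(-4) = -20*B)
J(V) = -2*V/3 (J(V) = -(V + V)/3 = -2*V/3)
1/(J(o(1, b(-5, 6))) + 437648) = 1/(-2*(-20*6)/3 + 437648) = 1/(-(-80) + 437648) = 1/(-⅔*(-120) + 437648) = 1/(80 + 437648) = 1/437728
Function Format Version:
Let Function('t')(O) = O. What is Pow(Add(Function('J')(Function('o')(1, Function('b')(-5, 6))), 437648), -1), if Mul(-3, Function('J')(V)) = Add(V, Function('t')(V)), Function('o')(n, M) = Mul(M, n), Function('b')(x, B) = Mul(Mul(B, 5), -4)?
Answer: Rational(1, 437728) ≈ 2.2845e-6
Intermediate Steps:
Function('b')(x, B) = Mul(-20, B) (Function('b')(x, B) = Mul(Mul(5, B), -4) = Mul(-20, B))
Function('J')(V) = Mul(Rational(-2, 3), V) (Function('J')(V) = Mul(Rational(-1, 3), Add(V, V)) = Mul(Rational(-1, 3), Mul(2, V)) = Mul(Rational(-2, 3), V))
Pow(Add(Function('J')(Function('o')(1, Function('b')(-5, 6))), 437648), -1) = Pow(Add(Mul(Rational(-2, 3), Mul(Mul(-20, 6), 1)), 437648), -1) = Pow(Add(Mul(Rational(-2, 3), Mul(-120, 1)), 437648), -1) = Pow(Add(Mul(Rational(-2, 3), -120), 437648), -1) = Pow(Add(80, 437648), -1) = Pow(437728, -1) = Rational(1, 437728)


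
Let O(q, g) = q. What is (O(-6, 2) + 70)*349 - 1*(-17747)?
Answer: 40083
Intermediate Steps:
(O(-6, 2) + 70)*349 - 1*(-17747) = (-6 + 70)*349 - 1*(-17747) = 64*349 + 17747 = 22336 + 17747 = 40083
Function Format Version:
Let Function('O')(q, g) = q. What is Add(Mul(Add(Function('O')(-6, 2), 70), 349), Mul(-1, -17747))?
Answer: 40083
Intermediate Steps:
Add(Mul(Add(Function('O')(-6, 2), 70), 349), Mul(-1, -17747)) = Add(Mul(Add(-6, 70), 349), Mul(-1, -17747)) = Add(Mul(64, 349), 17747) = Add(22336, 17747) = 40083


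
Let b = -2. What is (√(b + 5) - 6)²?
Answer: (6 - √3)² ≈ 18.215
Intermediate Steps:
(√(b + 5) - 6)² = (√(-2 + 5) - 6)² = (√3 - 6)² = (-6 + √3)²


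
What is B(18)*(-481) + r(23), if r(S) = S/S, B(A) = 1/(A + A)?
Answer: -445/36 ≈ -12.361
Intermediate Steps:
B(A) = 1/(2*A)
r(S) = 1
B(18)*(-481) + r(23) = ((1/2)/18)*(-481) + 1 = ((1/2)*(1/18))*(-481) + 1 = (1/36)*(-481) + 1 = -481/36 + 1 = -445/36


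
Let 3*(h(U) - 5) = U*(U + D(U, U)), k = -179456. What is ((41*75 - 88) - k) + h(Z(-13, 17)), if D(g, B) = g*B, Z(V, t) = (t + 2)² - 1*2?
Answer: 15648168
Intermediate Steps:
Z(V, t) = -2 + (2 + t)² (Z(V, t) = (2 + t)² - 2 = -2 + (2 + t)²)
D(g, B) = B*g
h(U) = 5 + U*(U + U²)/3 (h(U) = 5 + (U*(U + U*U))/3 = 5 + (U*(U + U²))/3 = 5 + U*(U + U²)/3)
((41*75 - 88) - k) + h(Z(-13, 17)) = ((41*75 - 88) - 1*(-179456)) + (5 + (-2 + (2 + 17)²)²/3 + (-2 + (2 + 17)²)³/3) = ((3075 - 88) + 179456) + (5 + (-2 + 19²)²/3 + (-2 + 19²)³/3) = (2987 + 179456) + (5 + (-2 + 361)²/3 + (-2 + 361)³/3) = 182443 + (5 + (⅓)*359² + (⅓)*359³) = 182443 + (5 + (⅓)*128881 + (⅓)*46268279) = 182443 + (5 + 128881/3 + 46268279/3) = 182443 + 15465725 = 15648168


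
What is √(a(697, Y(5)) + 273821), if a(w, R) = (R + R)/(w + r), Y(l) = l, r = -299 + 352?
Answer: 16*√240663/15 ≈ 523.28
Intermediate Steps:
r = 53
a(w, R) = 2*R/(53 + w) (a(w, R) = (R + R)/(w + 53) = (2*R)/(53 + w) = 2*R/(53 + w))
√(a(697, Y(5)) + 273821) = √(2*5/(53 + 697) + 273821) = √(2*5/750 + 273821) = √(2*5*(1/750) + 273821) = √(1/75 + 273821) = √(20536576/75) = 16*√240663/15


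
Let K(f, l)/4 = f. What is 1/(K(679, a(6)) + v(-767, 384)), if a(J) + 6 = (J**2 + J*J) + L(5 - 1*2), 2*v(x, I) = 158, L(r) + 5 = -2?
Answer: 1/2795 ≈ 0.00035778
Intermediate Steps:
L(r) = -7 (L(r) = -5 - 2 = -7)
v(x, I) = 79 (v(x, I) = (1/2)*158 = 79)
a(J) = -13 + 2*J**2 (a(J) = -6 + ((J**2 + J*J) - 7) = -6 + ((J**2 + J**2) - 7) = -6 + (2*J**2 - 7) = -6 + (-7 + 2*J**2) = -13 + 2*J**2)
K(f, l) = 4*f
1/(K(679, a(6)) + v(-767, 384)) = 1/(4*679 + 79) = 1/(2716 + 79) = 1/2795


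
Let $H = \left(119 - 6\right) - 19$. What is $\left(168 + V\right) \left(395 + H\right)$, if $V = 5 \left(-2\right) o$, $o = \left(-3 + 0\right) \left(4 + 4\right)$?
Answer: $199512$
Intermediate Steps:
$o = -24$ ($o = \left(-3\right) 8 = -24$)
$V = 240$ ($V = 5 \left(-2\right) \left(-24\right) = \left(-10\right) \left(-24\right) = 240$)
$H = 94$ ($H = 113 - 19 = 94$)
$\left(168 + V\right) \left(395 + H\right) = \left(168 + 240\right) \left(395 + 94\right) = 408 \cdot 489 = 199512$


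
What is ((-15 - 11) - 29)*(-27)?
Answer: 1485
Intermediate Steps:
((-15 - 11) - 29)*(-27) = (-26 - 29)*(-27) = -55*(-27) = 1485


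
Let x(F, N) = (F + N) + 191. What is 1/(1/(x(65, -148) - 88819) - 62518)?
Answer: -88711/5546034299 ≈ -1.5995e-5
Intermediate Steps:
x(F, N) = 191 + F + N
1/(1/(x(65, -148) - 88819) - 62518) = 1/(1/((191 + 65 - 148) - 88819) - 62518) = 1/(1/(108 - 88819) - 62518) = 1/(1/(-88711) - 62518) = 1/(-1/88711 - 62518) = 1/(-5546034299/88711) = -88711/5546034299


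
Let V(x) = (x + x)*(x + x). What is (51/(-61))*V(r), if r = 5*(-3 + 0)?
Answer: -45900/61 ≈ -752.46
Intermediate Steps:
r = -15 (r = 5*(-3) = -15)
V(x) = 4*x² (V(x) = (2*x)*(2*x) = 4*x²)
(51/(-61))*V(r) = (51/(-61))*(4*(-15)²) = (51*(-1/61))*(4*225) = -51/61*900 = -45900/61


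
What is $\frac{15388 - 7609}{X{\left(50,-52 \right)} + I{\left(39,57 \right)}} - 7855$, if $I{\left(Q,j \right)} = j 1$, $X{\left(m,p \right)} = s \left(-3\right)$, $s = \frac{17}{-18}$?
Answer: $- \frac{2773271}{359} \approx -7725.0$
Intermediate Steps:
$s = - \frac{17}{18}$ ($s = 17 \left(- \frac{1}{18}\right) = - \frac{17}{18} \approx -0.94444$)
$X{\left(m,p \right)} = \frac{17}{6}$ ($X{\left(m,p \right)} = \left(- \frac{17}{18}\right) \left(-3\right) = \frac{17}{6}$)
$I{\left(Q,j \right)} = j$
$\frac{15388 - 7609}{X{\left(50,-52 \right)} + I{\left(39,57 \right)}} - 7855 = \frac{15388 - 7609}{\frac{17}{6} + 57} - 7855 = \frac{7779}{\frac{359}{6}} - 7855 = 7779 \cdot \frac{6}{359} - 7855 = \frac{46674}{359} - 7855 = - \frac{2773271}{359}$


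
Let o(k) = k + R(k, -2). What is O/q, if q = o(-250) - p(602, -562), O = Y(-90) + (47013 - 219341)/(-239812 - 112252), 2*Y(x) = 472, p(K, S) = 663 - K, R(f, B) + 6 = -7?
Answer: -1156381/1584288 ≈ -0.72991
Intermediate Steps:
R(f, B) = -13 (R(f, B) = -6 - 7 = -13)
Y(x) = 236 (Y(x) = (1/2)*472 = 236)
o(k) = -13 + k (o(k) = k - 13 = -13 + k)
O = 10407429/44008 (O = 236 + (47013 - 219341)/(-239812 - 112252) = 236 - 172328/(-352064) = 236 - 172328*(-1/352064) = 236 + 21541/44008 = 10407429/44008 ≈ 236.49)
q = -324 (q = (-13 - 250) - (663 - 1*602) = -263 - (663 - 602) = -263 - 1*61 = -263 - 61 = -324)
O/q = (10407429/44008)/(-324) = (10407429/44008)*(-1/324) = -1156381/1584288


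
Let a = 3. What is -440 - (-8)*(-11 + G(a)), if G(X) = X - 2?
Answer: -520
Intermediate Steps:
G(X) = -2 + X
-440 - (-8)*(-11 + G(a)) = -440 - (-8)*(-11 + (-2 + 3)) = -440 - (-8)*(-11 + 1) = -440 - (-8)*(-10) = -440 - 1*80 = -440 - 80 = -520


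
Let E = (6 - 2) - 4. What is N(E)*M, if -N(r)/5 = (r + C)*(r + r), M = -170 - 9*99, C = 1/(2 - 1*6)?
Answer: 0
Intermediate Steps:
C = -¼ (C = 1/(2 - 6) = 1/(-4) = -¼ ≈ -0.25000)
M = -1061 (M = -170 - 891 = -1061)
E = 0 (E = 4 - 4 = 0)
N(r) = -10*r*(-¼ + r) (N(r) = -5*(r - ¼)*(r + r) = -5*(-¼ + r)*2*r = -10*r*(-¼ + r))
N(E)*M = ((5/2)*0*(1 - 4*0))*(-1061) = ((5/2)*0*(1 + 0))*(-1061) = ((5/2)*0*1)*(-1061) = 0*(-1061) = 0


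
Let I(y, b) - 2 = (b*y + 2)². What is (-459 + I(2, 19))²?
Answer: 1306449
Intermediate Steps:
I(y, b) = 2 + (2 + b*y)² (I(y, b) = 2 + (b*y + 2)² = 2 + (2 + b*y)²)
(-459 + I(2, 19))² = (-459 + (2 + (2 + 19*2)²))² = (-459 + (2 + (2 + 38)²))² = (-459 + (2 + 40²))² = (-459 + (2 + 1600))² = (-459 + 1602)² = 1143² = 1306449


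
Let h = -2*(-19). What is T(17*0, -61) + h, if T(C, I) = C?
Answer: 38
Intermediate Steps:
h = 38
T(17*0, -61) + h = 17*0 + 38 = 0 + 38 = 38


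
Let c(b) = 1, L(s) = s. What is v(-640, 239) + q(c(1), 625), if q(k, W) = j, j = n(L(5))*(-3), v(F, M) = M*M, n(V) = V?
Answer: 57106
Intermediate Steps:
v(F, M) = M**2
j = -15 (j = 5*(-3) = -15)
q(k, W) = -15
v(-640, 239) + q(c(1), 625) = 239**2 - 15 = 57121 - 15 = 57106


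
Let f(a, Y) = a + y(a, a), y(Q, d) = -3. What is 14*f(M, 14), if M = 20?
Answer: 238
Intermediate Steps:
f(a, Y) = -3 + a (f(a, Y) = a - 3 = -3 + a)
14*f(M, 14) = 14*(-3 + 20) = 14*17 = 238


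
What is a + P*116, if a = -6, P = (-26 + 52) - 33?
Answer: -818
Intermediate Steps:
P = -7 (P = 26 - 33 = -7)
a + P*116 = -6 - 7*116 = -6 - 812 = -818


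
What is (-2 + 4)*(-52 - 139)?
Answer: -382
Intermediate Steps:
(-2 + 4)*(-52 - 139) = 2*(-191) = -382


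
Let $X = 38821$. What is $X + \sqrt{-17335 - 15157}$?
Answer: $38821 + 2 i \sqrt{8123} \approx 38821.0 + 180.26 i$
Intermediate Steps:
$X + \sqrt{-17335 - 15157} = 38821 + \sqrt{-17335 - 15157} = 38821 + \sqrt{-32492} = 38821 + 2 i \sqrt{8123}$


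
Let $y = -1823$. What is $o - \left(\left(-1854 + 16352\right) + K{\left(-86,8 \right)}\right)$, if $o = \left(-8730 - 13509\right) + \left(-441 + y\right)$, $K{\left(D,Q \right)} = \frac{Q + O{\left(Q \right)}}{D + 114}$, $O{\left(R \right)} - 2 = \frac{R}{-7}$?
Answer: $- \frac{3822129}{98} \approx -39001.0$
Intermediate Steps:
$O{\left(R \right)} = 2 - \frac{R}{7}$ ($O{\left(R \right)} = 2 + \frac{R}{-7} = 2 + R \left(- \frac{1}{7}\right) = 2 - \frac{R}{7}$)
$K{\left(D,Q \right)} = \frac{2 + \frac{6 Q}{7}}{114 + D}$ ($K{\left(D,Q \right)} = \frac{Q - \left(-2 + \frac{Q}{7}\right)}{D + 114} = \frac{2 + \frac{6 Q}{7}}{114 + D}$)
$o = -24503$ ($o = \left(-8730 - 13509\right) - 2264 = -22239 - 2264 = -24503$)
$o - \left(\left(-1854 + 16352\right) + K{\left(-86,8 \right)}\right) = -24503 - \left(\left(-1854 + 16352\right) + \frac{2 \left(7 + 3 \cdot 8\right)}{7 \left(114 - 86\right)}\right) = -24503 - \left(14498 + \frac{2 \left(7 + 24\right)}{7 \cdot 28}\right) = -24503 - \left(14498 + \frac{2}{7} \cdot \frac{1}{28} \cdot 31\right) = -24503 - \left(14498 + \frac{31}{98}\right) = -24503 - \frac{1420835}{98} = - \frac{3822129}{98}$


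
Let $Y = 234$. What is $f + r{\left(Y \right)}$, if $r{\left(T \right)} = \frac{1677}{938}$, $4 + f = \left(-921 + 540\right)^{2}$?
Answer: $\frac{136158943}{938} \approx 1.4516 \cdot 10^{5}$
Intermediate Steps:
$f = 145157$ ($f = -4 + \left(-921 + 540\right)^{2} = -4 + \left(-381\right)^{2} = -4 + 145161 = 145157$)
$r{\left(T \right)} = \frac{1677}{938}$ ($r{\left(T \right)} = 1677 \cdot \frac{1}{938} = \frac{1677}{938}$)
$f + r{\left(Y \right)} = 145157 + \frac{1677}{938} = \frac{136158943}{938}$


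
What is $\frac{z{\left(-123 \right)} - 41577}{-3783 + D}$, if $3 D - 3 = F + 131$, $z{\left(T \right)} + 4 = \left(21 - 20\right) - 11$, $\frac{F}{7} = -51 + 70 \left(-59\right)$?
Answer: $\frac{41591}{13494} \approx 3.0822$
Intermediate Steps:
$F = -29267$ ($F = 7 \left(-51 + 70 \left(-59\right)\right) = 7 \left(-51 - 4130\right) = 7 \left(-4181\right) = -29267$)
$z{\left(T \right)} = -14$ ($z{\left(T \right)} = -4 + \left(\left(21 - 20\right) - 11\right) = -4 + \left(1 - 11\right) = -4 - 10 = -14$)
$D = -9711$ ($D = 1 + \frac{-29267 + 131}{3} = 1 + \frac{1}{3} \left(-29136\right) = 1 - 9712 = -9711$)
$\frac{z{\left(-123 \right)} - 41577}{-3783 + D} = \frac{-14 - 41577}{-3783 - 9711} = - \frac{41591}{-13494} = \left(-41591\right) \left(- \frac{1}{13494}\right) = \frac{41591}{13494}$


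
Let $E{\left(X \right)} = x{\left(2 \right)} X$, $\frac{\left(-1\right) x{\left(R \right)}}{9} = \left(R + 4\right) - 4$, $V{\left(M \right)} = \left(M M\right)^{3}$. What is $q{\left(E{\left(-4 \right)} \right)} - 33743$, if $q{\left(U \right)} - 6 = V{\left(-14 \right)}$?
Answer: $7495799$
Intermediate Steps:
$V{\left(M \right)} = M^{6}$ ($V{\left(M \right)} = \left(M^{2}\right)^{3} = M^{6}$)
$x{\left(R \right)} = - 9 R$ ($x{\left(R \right)} = - 9 \left(\left(R + 4\right) - 4\right) = - 9 \left(\left(4 + R\right) - 4\right) = - 9 R$)
$E{\left(X \right)} = - 18 X$ ($E{\left(X \right)} = \left(-9\right) 2 X = - 18 X$)
$q{\left(U \right)} = 7529542$ ($q{\left(U \right)} = 6 + \left(-14\right)^{6} = 6 + 7529536 = 7529542$)
$q{\left(E{\left(-4 \right)} \right)} - 33743 = 7529542 - 33743 = 7495799$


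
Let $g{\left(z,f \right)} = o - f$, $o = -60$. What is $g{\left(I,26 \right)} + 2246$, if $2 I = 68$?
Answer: $2160$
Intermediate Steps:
$I = 34$ ($I = \frac{1}{2} \cdot 68 = 34$)
$g{\left(z,f \right)} = -60 - f$
$g{\left(I,26 \right)} + 2246 = \left(-60 - 26\right) + 2246 = -86 + 2246 = 2160$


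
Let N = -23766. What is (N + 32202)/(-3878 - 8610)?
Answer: -2109/3122 ≈ -0.67553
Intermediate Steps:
(N + 32202)/(-3878 - 8610) = (-23766 + 32202)/(-3878 - 8610) = 8436/(-12488) = 8436*(-1/12488) = -2109/3122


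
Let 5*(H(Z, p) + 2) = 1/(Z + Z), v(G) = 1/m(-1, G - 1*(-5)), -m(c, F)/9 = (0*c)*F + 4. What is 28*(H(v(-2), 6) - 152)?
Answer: -22064/5 ≈ -4412.8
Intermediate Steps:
m(c, F) = -36 (m(c, F) = -9*((0*c)*F + 4) = -9*(0*F + 4) = -9*(0 + 4) = -9*4 = -36)
v(G) = -1/36 (v(G) = 1/(-36) = -1/36)
H(Z, p) = -2 + 1/(10*Z) (H(Z, p) = -2 + 1/(5*(Z + Z)) = -2 + 1/(5*((2*Z))) = -2 + (1/(2*Z))/5 = -2 + 1/(10*Z))
28*(H(v(-2), 6) - 152) = 28*((-2 + 1/(10*(-1/36))) - 152) = 28*((-2 + (1/10)*(-36)) - 152) = 28*((-2 - 18/5) - 152) = 28*(-28/5 - 152) = 28*(-788/5) = -22064/5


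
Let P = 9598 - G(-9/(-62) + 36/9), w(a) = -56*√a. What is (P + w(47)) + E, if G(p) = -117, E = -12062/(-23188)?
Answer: 112641741/11594 - 56*√47 ≈ 9331.6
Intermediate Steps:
E = 6031/11594 (E = -12062*(-1/23188) = 6031/11594 ≈ 0.52018)
P = 9715 (P = 9598 - 1*(-117) = 9598 + 117 = 9715)
(P + w(47)) + E = (9715 - 56*√47) + 6031/11594 = 112641741/11594 - 56*√47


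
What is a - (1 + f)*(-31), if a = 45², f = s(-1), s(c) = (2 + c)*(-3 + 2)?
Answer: 2025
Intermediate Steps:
s(c) = -2 - c (s(c) = (2 + c)*(-1) = -2 - c)
f = -1 (f = -2 - 1*(-1) = -2 + 1 = -1)
a = 2025
a - (1 + f)*(-31) = 2025 - (1 - 1)*(-31) = 2025 - 0*(-31) = 2025 - 1*0 = 2025 + 0 = 2025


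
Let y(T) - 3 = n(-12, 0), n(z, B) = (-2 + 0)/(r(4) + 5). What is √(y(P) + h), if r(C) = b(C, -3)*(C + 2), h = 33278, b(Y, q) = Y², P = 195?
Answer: √339499279/101 ≈ 182.43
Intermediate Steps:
r(C) = C²*(2 + C) (r(C) = C²*(C + 2) = C²*(2 + C))
n(z, B) = -2/101 (n(z, B) = (-2 + 0)/(4²*(2 + 4) + 5) = -2/(16*6 + 5) = -2/(96 + 5) = -2/101)
y(T) = 301/101 (y(T) = 3 - 2/101 = 301/101)
√(y(P) + h) = √(301/101 + 33278) = √(3361379/101) = √339499279/101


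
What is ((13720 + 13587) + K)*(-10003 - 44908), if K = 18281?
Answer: -2503282668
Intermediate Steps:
((13720 + 13587) + K)*(-10003 - 44908) = ((13720 + 13587) + 18281)*(-10003 - 44908) = (27307 + 18281)*(-54911) = 45588*(-54911) = -2503282668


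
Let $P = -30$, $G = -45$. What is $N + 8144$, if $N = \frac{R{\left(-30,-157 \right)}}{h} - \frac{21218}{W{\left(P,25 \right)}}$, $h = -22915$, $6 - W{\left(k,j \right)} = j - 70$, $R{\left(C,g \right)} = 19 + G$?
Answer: $\frac{9031398616}{1168665} \approx 7728.0$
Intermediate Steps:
$R{\left(C,g \right)} = -26$ ($R{\left(C,g \right)} = 19 - 45 = -26$)
$W{\left(k,j \right)} = 76 - j$ ($W{\left(k,j \right)} = 6 - \left(j - 70\right) = 6 - \left(-70 + j\right) = 76 - j$)
$N = - \frac{486209144}{1168665}$ ($N = - \frac{26}{-22915} - \frac{21218}{76 - 25} = \left(-26\right) \left(- \frac{1}{22915}\right) - \frac{21218}{76 - 25} = \frac{26}{22915} - \frac{21218}{51} = - \frac{486209144}{1168665} \approx -416.04$)
$N + 8144 = - \frac{486209144}{1168665} + 8144 = \frac{9031398616}{1168665}$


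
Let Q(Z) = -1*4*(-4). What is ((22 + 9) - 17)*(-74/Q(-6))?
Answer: -259/4 ≈ -64.750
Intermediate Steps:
Q(Z) = 16 (Q(Z) = -4*(-4) = 16)
((22 + 9) - 17)*(-74/Q(-6)) = ((22 + 9) - 17)*(-74/16) = (31 - 17)*(-74*1/16) = 14*(-37/8) = -259/4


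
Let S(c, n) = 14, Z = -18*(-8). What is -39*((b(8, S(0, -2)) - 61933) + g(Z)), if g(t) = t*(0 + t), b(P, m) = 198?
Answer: 1598961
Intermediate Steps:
Z = 144
g(t) = t² (g(t) = t*t = t²)
-39*((b(8, S(0, -2)) - 61933) + g(Z)) = -39*((198 - 61933) + 144²) = -39*(-61735 + 20736) = -39*(-40999) = 1598961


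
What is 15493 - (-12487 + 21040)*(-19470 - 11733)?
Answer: 266894752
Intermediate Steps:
15493 - (-12487 + 21040)*(-19470 - 11733) = 15493 - 8553*(-31203) = 15493 - 1*(-266879259) = 15493 + 266879259 = 266894752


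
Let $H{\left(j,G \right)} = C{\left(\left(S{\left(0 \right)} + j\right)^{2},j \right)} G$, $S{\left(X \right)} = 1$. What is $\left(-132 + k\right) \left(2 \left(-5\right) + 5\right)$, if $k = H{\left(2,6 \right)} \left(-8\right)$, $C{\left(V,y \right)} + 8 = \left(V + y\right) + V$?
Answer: $3540$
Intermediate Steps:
$C{\left(V,y \right)} = -8 + y + 2 V$ ($C{\left(V,y \right)} = -8 + \left(\left(V + y\right) + V\right) = -8 + \left(y + 2 V\right) = -8 + y + 2 V$)
$H{\left(j,G \right)} = G \left(-8 + j + 2 \left(1 + j\right)^{2}\right)$ ($H{\left(j,G \right)} = \left(-8 + j + 2 \left(1 + j\right)^{2}\right) G = G \left(-8 + j + 2 \left(1 + j\right)^{2}\right)$)
$k = -576$ ($k = 6 \left(-8 + 2 + 2 \left(1 + 2\right)^{2}\right) \left(-8\right) = 6 \left(-8 + 2 + 2 \cdot 3^{2}\right) \left(-8\right) = 6 \left(-8 + 2 + 2 \cdot 9\right) \left(-8\right) = 6 \left(-8 + 2 + 18\right) \left(-8\right) = 6 \cdot 12 \left(-8\right) = 72 \left(-8\right) = -576$)
$\left(-132 + k\right) \left(2 \left(-5\right) + 5\right) = \left(-132 - 576\right) \left(2 \left(-5\right) + 5\right) = - 708 \left(-10 + 5\right) = \left(-708\right) \left(-5\right) = 3540$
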